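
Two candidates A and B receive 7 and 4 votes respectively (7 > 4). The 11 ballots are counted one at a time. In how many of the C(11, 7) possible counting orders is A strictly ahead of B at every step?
Strict-lead orderings = 90

Total orderings of the 11 votes with 7 for A: C(11, 7) = 330. By the Bertrand ballot formula (Cycle Lemma / reflection principle), the number of orderings in which A is strictly ahead of B throughout is (p − q)/(p + q) · C(p + q, p) = (7 − 4)/(7 + 4) · 330 = 90.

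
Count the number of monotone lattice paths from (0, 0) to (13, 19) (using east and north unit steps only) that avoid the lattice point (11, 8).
Number of paths = 341478204

Total paths from (0, 0) to (13, 19): C(32, 13) = 347373600. Paths through (11, 8): (paths (0, 0) → (11, 8)) × (paths (11, 8) → (13, 19)) = C(19, 11) · C(13, 2) = 75582 · 78 = 5895396. Avoidance count = 347373600 − 5895396 = 341478204.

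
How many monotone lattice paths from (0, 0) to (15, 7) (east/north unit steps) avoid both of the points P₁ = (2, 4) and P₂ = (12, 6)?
Number of paths = 91848

Inclusion–exclusion. Total paths: C(22, 15) = 170544. Through P₁: C(6, 2)·C(16, 13) = 8400. Through P₂: C(18, 12)·C(4, 3) = 74256. Since P₁ is strictly southwest of P₂, a monotone path through both must visit P₁ then P₂; paths through both = C(6, 2)·C(12, 10)·C(4, 3) = 3960. Avoid both = 170544 − 8400 − 74256 + 3960 = 91848.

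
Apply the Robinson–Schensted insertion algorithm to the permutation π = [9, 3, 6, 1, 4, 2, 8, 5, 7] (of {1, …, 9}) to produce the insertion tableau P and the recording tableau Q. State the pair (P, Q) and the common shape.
P = [1, 2, 5, 7] / [3, 4, 8] / [6] / [9];  Q = [1, 3, 7, 9] / [2, 5, 8] / [4] / [6];  common shape = (4, 3, 1, 1)

Row-insert the values π_1, π_2, … into P one at a time, bumping the leftmost entry strictly greater than the inserted value down to the next row. The recording tableau Q records, in position (i, j), the step at which that cell was added to P.
  Insert 9 (step 1): P = [9];  Q = [1]
  Insert 3 (step 2): P = [3] / [9];  Q = [1] / [2]
  Insert 6 (step 3): P = [3, 6] / [9];  Q = [1, 3] / [2]
  Insert 1 (step 4): P = [1, 6] / [3] / [9];  Q = [1, 3] / [2] / [4]
  Insert 4 (step 5): P = [1, 4] / [3, 6] / [9];  Q = [1, 3] / [2, 5] / [4]
  Insert 2 (step 6): P = [1, 2] / [3, 4] / [6] / [9];  Q = [1, 3] / [2, 5] / [4] / [6]
  Insert 8 (step 7): P = [1, 2, 8] / [3, 4] / [6] / [9];  Q = [1, 3, 7] / [2, 5] / [4] / [6]
  Insert 5 (step 8): P = [1, 2, 5] / [3, 4, 8] / [6] / [9];  Q = [1, 3, 7] / [2, 5, 8] / [4] / [6]
  Insert 7 (step 9): P = [1, 2, 5, 7] / [3, 4, 8] / [6] / [9];  Q = [1, 3, 7, 9] / [2, 5, 8] / [4] / [6]
Final shape: (4, 3, 1, 1).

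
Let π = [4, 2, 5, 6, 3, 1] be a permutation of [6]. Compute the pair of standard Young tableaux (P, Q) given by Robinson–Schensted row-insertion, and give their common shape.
P = [1, 3, 6] / [2, 5] / [4];  Q = [1, 3, 4] / [2, 5] / [6];  common shape = (3, 2, 1)

Row-insert the values π_1, π_2, … into P one at a time, bumping the leftmost entry strictly greater than the inserted value down to the next row. The recording tableau Q records, in position (i, j), the step at which that cell was added to P.
  Insert 4 (step 1): P = [4];  Q = [1]
  Insert 2 (step 2): P = [2] / [4];  Q = [1] / [2]
  Insert 5 (step 3): P = [2, 5] / [4];  Q = [1, 3] / [2]
  Insert 6 (step 4): P = [2, 5, 6] / [4];  Q = [1, 3, 4] / [2]
  Insert 3 (step 5): P = [2, 3, 6] / [4, 5];  Q = [1, 3, 4] / [2, 5]
  Insert 1 (step 6): P = [1, 3, 6] / [2, 5] / [4];  Q = [1, 3, 4] / [2, 5] / [6]
Final shape: (3, 2, 1).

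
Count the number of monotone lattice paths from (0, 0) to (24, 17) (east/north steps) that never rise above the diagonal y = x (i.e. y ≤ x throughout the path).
Number of paths = 48507033744

By the reflection principle (André's argument), the number of monotone paths to (24, 17) with n ≤ m that never go above y = x is C(41, 24) − C(41, 25) = 151584480450 − 103077446706 = 48507033744.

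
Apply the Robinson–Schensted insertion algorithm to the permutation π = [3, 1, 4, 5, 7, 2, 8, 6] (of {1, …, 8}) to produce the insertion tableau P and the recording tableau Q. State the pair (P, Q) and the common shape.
P = [1, 2, 5, 6, 8] / [3, 4, 7];  Q = [1, 3, 4, 5, 7] / [2, 6, 8];  common shape = (5, 3)

Row-insert the values π_1, π_2, … into P one at a time, bumping the leftmost entry strictly greater than the inserted value down to the next row. The recording tableau Q records, in position (i, j), the step at which that cell was added to P.
  Insert 3 (step 1): P = [3];  Q = [1]
  Insert 1 (step 2): P = [1] / [3];  Q = [1] / [2]
  Insert 4 (step 3): P = [1, 4] / [3];  Q = [1, 3] / [2]
  Insert 5 (step 4): P = [1, 4, 5] / [3];  Q = [1, 3, 4] / [2]
  Insert 7 (step 5): P = [1, 4, 5, 7] / [3];  Q = [1, 3, 4, 5] / [2]
  Insert 2 (step 6): P = [1, 2, 5, 7] / [3, 4];  Q = [1, 3, 4, 5] / [2, 6]
  Insert 8 (step 7): P = [1, 2, 5, 7, 8] / [3, 4];  Q = [1, 3, 4, 5, 7] / [2, 6]
  Insert 6 (step 8): P = [1, 2, 5, 6, 8] / [3, 4, 7];  Q = [1, 3, 4, 5, 7] / [2, 6, 8]
Final shape: (5, 3).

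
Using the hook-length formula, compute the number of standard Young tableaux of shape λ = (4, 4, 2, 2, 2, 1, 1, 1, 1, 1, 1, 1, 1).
# SYT of shape (4, 4, 2, 2, 2, 1, 1, 1, 1, 1, 1, 1, 1) = 29099070

Hook-length formula: f^λ = n! / Π hook(c), product over all cells c of the Young diagram. For λ = (4, 4, 2, 2, 2, 1, 1, 1, 1, 1, 1, 1, 1), n = 22 boxes. Hook lengths by row (left-to-right, top-to-bottom): [16, 7, 3, 2]; [15, 6, 2, 1]; [12, 3]; [11, 2]; [10, 1]; [8]; [7]; [6]; [5]; [4]; [3]; [2]; [1]. Product of hooks = 38626689024000. So f^λ = 22! / 38626689024000 = 1124000727777607680000 / 38626689024000 = 29099070.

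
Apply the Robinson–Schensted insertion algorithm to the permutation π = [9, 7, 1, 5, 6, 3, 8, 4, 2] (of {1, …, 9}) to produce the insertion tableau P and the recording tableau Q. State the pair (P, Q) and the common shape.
P = [1, 2, 4, 8] / [3, 6] / [5] / [7] / [9];  Q = [1, 4, 5, 7] / [2, 8] / [3] / [6] / [9];  common shape = (4, 2, 1, 1, 1)

Row-insert the values π_1, π_2, … into P one at a time, bumping the leftmost entry strictly greater than the inserted value down to the next row. The recording tableau Q records, in position (i, j), the step at which that cell was added to P.
  Insert 9 (step 1): P = [9];  Q = [1]
  Insert 7 (step 2): P = [7] / [9];  Q = [1] / [2]
  Insert 1 (step 3): P = [1] / [7] / [9];  Q = [1] / [2] / [3]
  Insert 5 (step 4): P = [1, 5] / [7] / [9];  Q = [1, 4] / [2] / [3]
  Insert 6 (step 5): P = [1, 5, 6] / [7] / [9];  Q = [1, 4, 5] / [2] / [3]
  Insert 3 (step 6): P = [1, 3, 6] / [5] / [7] / [9];  Q = [1, 4, 5] / [2] / [3] / [6]
  Insert 8 (step 7): P = [1, 3, 6, 8] / [5] / [7] / [9];  Q = [1, 4, 5, 7] / [2] / [3] / [6]
  Insert 4 (step 8): P = [1, 3, 4, 8] / [5, 6] / [7] / [9];  Q = [1, 4, 5, 7] / [2, 8] / [3] / [6]
  Insert 2 (step 9): P = [1, 2, 4, 8] / [3, 6] / [5] / [7] / [9];  Q = [1, 4, 5, 7] / [2, 8] / [3] / [6] / [9]
Final shape: (4, 2, 1, 1, 1).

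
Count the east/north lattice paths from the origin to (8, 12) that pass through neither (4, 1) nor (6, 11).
Number of paths = 83007

Inclusion–exclusion. Total paths: C(20, 8) = 125970. Through P₁: C(5, 4)·C(15, 4) = 6825. Through P₂: C(17, 6)·C(3, 2) = 37128. Since P₁ is strictly southwest of P₂, a monotone path through both must visit P₁ then P₂; paths through both = C(5, 4)·C(12, 2)·C(3, 2) = 990. Avoid both = 125970 − 6825 − 37128 + 990 = 83007.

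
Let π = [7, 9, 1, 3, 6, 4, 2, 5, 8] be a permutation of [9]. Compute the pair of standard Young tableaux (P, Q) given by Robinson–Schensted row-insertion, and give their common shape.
P = [1, 2, 4, 5, 8] / [3, 9] / [6] / [7];  Q = [1, 2, 5, 8, 9] / [3, 4] / [6] / [7];  common shape = (5, 2, 1, 1)

Row-insert the values π_1, π_2, … into P one at a time, bumping the leftmost entry strictly greater than the inserted value down to the next row. The recording tableau Q records, in position (i, j), the step at which that cell was added to P.
  Insert 7 (step 1): P = [7];  Q = [1]
  Insert 9 (step 2): P = [7, 9];  Q = [1, 2]
  Insert 1 (step 3): P = [1, 9] / [7];  Q = [1, 2] / [3]
  Insert 3 (step 4): P = [1, 3] / [7, 9];  Q = [1, 2] / [3, 4]
  Insert 6 (step 5): P = [1, 3, 6] / [7, 9];  Q = [1, 2, 5] / [3, 4]
  Insert 4 (step 6): P = [1, 3, 4] / [6, 9] / [7];  Q = [1, 2, 5] / [3, 4] / [6]
  Insert 2 (step 7): P = [1, 2, 4] / [3, 9] / [6] / [7];  Q = [1, 2, 5] / [3, 4] / [6] / [7]
  Insert 5 (step 8): P = [1, 2, 4, 5] / [3, 9] / [6] / [7];  Q = [1, 2, 5, 8] / [3, 4] / [6] / [7]
  Insert 8 (step 9): P = [1, 2, 4, 5, 8] / [3, 9] / [6] / [7];  Q = [1, 2, 5, 8, 9] / [3, 4] / [6] / [7]
Final shape: (5, 2, 1, 1).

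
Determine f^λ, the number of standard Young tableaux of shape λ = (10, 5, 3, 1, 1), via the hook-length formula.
# SYT of shape (10, 5, 3, 1, 1) = 36732852

Hook-length formula: f^λ = n! / Π hook(c), product over all cells c of the Young diagram. For λ = (10, 5, 3, 1, 1), n = 20 boxes. Hook lengths by row (left-to-right, top-to-bottom): [14, 11, 10, 8, 7, 5, 4, 3, 2, 1]; [8, 5, 4, 2, 1]; [5, 2, 1]; [2]; [1]. Product of hooks = 66232320000. So f^λ = 20! / 66232320000 = 2432902008176640000 / 66232320000 = 36732852.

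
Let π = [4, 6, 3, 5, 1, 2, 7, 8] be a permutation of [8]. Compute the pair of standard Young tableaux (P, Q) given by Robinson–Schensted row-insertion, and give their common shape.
P = [1, 2, 7, 8] / [3, 5] / [4, 6];  Q = [1, 2, 7, 8] / [3, 4] / [5, 6];  common shape = (4, 2, 2)

Row-insert the values π_1, π_2, … into P one at a time, bumping the leftmost entry strictly greater than the inserted value down to the next row. The recording tableau Q records, in position (i, j), the step at which that cell was added to P.
  Insert 4 (step 1): P = [4];  Q = [1]
  Insert 6 (step 2): P = [4, 6];  Q = [1, 2]
  Insert 3 (step 3): P = [3, 6] / [4];  Q = [1, 2] / [3]
  Insert 5 (step 4): P = [3, 5] / [4, 6];  Q = [1, 2] / [3, 4]
  Insert 1 (step 5): P = [1, 5] / [3, 6] / [4];  Q = [1, 2] / [3, 4] / [5]
  Insert 2 (step 6): P = [1, 2] / [3, 5] / [4, 6];  Q = [1, 2] / [3, 4] / [5, 6]
  Insert 7 (step 7): P = [1, 2, 7] / [3, 5] / [4, 6];  Q = [1, 2, 7] / [3, 4] / [5, 6]
  Insert 8 (step 8): P = [1, 2, 7, 8] / [3, 5] / [4, 6];  Q = [1, 2, 7, 8] / [3, 4] / [5, 6]
Final shape: (4, 2, 2).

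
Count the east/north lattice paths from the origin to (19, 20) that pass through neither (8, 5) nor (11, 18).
Number of paths = 57455250840

Inclusion–exclusion. Total paths: C(39, 19) = 68923264410. Through P₁: C(13, 8)·C(26, 11) = 9943567920. Through P₂: C(29, 11)·C(10, 8) = 1556878050. Since P₁ is strictly southwest of P₂, a monotone path through both must visit P₁ then P₂; paths through both = C(13, 8)·C(16, 3)·C(10, 8) = 32432400. Avoid both = 68923264410 − 9943567920 − 1556878050 + 32432400 = 57455250840.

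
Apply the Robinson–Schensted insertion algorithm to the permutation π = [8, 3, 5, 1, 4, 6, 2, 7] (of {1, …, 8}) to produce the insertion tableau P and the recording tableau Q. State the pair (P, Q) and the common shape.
P = [1, 2, 6, 7] / [3, 4] / [5] / [8];  Q = [1, 3, 6, 8] / [2, 5] / [4] / [7];  common shape = (4, 2, 1, 1)

Row-insert the values π_1, π_2, … into P one at a time, bumping the leftmost entry strictly greater than the inserted value down to the next row. The recording tableau Q records, in position (i, j), the step at which that cell was added to P.
  Insert 8 (step 1): P = [8];  Q = [1]
  Insert 3 (step 2): P = [3] / [8];  Q = [1] / [2]
  Insert 5 (step 3): P = [3, 5] / [8];  Q = [1, 3] / [2]
  Insert 1 (step 4): P = [1, 5] / [3] / [8];  Q = [1, 3] / [2] / [4]
  Insert 4 (step 5): P = [1, 4] / [3, 5] / [8];  Q = [1, 3] / [2, 5] / [4]
  Insert 6 (step 6): P = [1, 4, 6] / [3, 5] / [8];  Q = [1, 3, 6] / [2, 5] / [4]
  Insert 2 (step 7): P = [1, 2, 6] / [3, 4] / [5] / [8];  Q = [1, 3, 6] / [2, 5] / [4] / [7]
  Insert 7 (step 8): P = [1, 2, 6, 7] / [3, 4] / [5] / [8];  Q = [1, 3, 6, 8] / [2, 5] / [4] / [7]
Final shape: (4, 2, 1, 1).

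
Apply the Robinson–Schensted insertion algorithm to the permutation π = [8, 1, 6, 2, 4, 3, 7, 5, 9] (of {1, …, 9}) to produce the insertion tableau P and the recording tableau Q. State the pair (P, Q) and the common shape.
P = [1, 2, 3, 5, 9] / [4, 7] / [6] / [8];  Q = [1, 3, 5, 7, 9] / [2, 8] / [4] / [6];  common shape = (5, 2, 1, 1)

Row-insert the values π_1, π_2, … into P one at a time, bumping the leftmost entry strictly greater than the inserted value down to the next row. The recording tableau Q records, in position (i, j), the step at which that cell was added to P.
  Insert 8 (step 1): P = [8];  Q = [1]
  Insert 1 (step 2): P = [1] / [8];  Q = [1] / [2]
  Insert 6 (step 3): P = [1, 6] / [8];  Q = [1, 3] / [2]
  Insert 2 (step 4): P = [1, 2] / [6] / [8];  Q = [1, 3] / [2] / [4]
  Insert 4 (step 5): P = [1, 2, 4] / [6] / [8];  Q = [1, 3, 5] / [2] / [4]
  Insert 3 (step 6): P = [1, 2, 3] / [4] / [6] / [8];  Q = [1, 3, 5] / [2] / [4] / [6]
  Insert 7 (step 7): P = [1, 2, 3, 7] / [4] / [6] / [8];  Q = [1, 3, 5, 7] / [2] / [4] / [6]
  Insert 5 (step 8): P = [1, 2, 3, 5] / [4, 7] / [6] / [8];  Q = [1, 3, 5, 7] / [2, 8] / [4] / [6]
  Insert 9 (step 9): P = [1, 2, 3, 5, 9] / [4, 7] / [6] / [8];  Q = [1, 3, 5, 7, 9] / [2, 8] / [4] / [6]
Final shape: (5, 2, 1, 1).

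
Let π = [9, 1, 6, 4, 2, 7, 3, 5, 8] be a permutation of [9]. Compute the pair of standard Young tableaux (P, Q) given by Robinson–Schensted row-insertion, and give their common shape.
P = [1, 2, 3, 5, 8] / [4, 7] / [6] / [9];  Q = [1, 3, 6, 8, 9] / [2, 7] / [4] / [5];  common shape = (5, 2, 1, 1)

Row-insert the values π_1, π_2, … into P one at a time, bumping the leftmost entry strictly greater than the inserted value down to the next row. The recording tableau Q records, in position (i, j), the step at which that cell was added to P.
  Insert 9 (step 1): P = [9];  Q = [1]
  Insert 1 (step 2): P = [1] / [9];  Q = [1] / [2]
  Insert 6 (step 3): P = [1, 6] / [9];  Q = [1, 3] / [2]
  Insert 4 (step 4): P = [1, 4] / [6] / [9];  Q = [1, 3] / [2] / [4]
  Insert 2 (step 5): P = [1, 2] / [4] / [6] / [9];  Q = [1, 3] / [2] / [4] / [5]
  Insert 7 (step 6): P = [1, 2, 7] / [4] / [6] / [9];  Q = [1, 3, 6] / [2] / [4] / [5]
  Insert 3 (step 7): P = [1, 2, 3] / [4, 7] / [6] / [9];  Q = [1, 3, 6] / [2, 7] / [4] / [5]
  Insert 5 (step 8): P = [1, 2, 3, 5] / [4, 7] / [6] / [9];  Q = [1, 3, 6, 8] / [2, 7] / [4] / [5]
  Insert 8 (step 9): P = [1, 2, 3, 5, 8] / [4, 7] / [6] / [9];  Q = [1, 3, 6, 8, 9] / [2, 7] / [4] / [5]
Final shape: (5, 2, 1, 1).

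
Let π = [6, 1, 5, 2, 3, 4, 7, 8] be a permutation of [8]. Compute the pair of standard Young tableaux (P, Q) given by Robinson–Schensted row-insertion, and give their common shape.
P = [1, 2, 3, 4, 7, 8] / [5] / [6];  Q = [1, 3, 5, 6, 7, 8] / [2] / [4];  common shape = (6, 1, 1)

Row-insert the values π_1, π_2, … into P one at a time, bumping the leftmost entry strictly greater than the inserted value down to the next row. The recording tableau Q records, in position (i, j), the step at which that cell was added to P.
  Insert 6 (step 1): P = [6];  Q = [1]
  Insert 1 (step 2): P = [1] / [6];  Q = [1] / [2]
  Insert 5 (step 3): P = [1, 5] / [6];  Q = [1, 3] / [2]
  Insert 2 (step 4): P = [1, 2] / [5] / [6];  Q = [1, 3] / [2] / [4]
  Insert 3 (step 5): P = [1, 2, 3] / [5] / [6];  Q = [1, 3, 5] / [2] / [4]
  Insert 4 (step 6): P = [1, 2, 3, 4] / [5] / [6];  Q = [1, 3, 5, 6] / [2] / [4]
  Insert 7 (step 7): P = [1, 2, 3, 4, 7] / [5] / [6];  Q = [1, 3, 5, 6, 7] / [2] / [4]
  Insert 8 (step 8): P = [1, 2, 3, 4, 7, 8] / [5] / [6];  Q = [1, 3, 5, 6, 7, 8] / [2] / [4]
Final shape: (6, 1, 1).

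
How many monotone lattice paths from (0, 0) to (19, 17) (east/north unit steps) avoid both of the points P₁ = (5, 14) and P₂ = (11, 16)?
Number of paths = 8475178761

Inclusion–exclusion. Total paths: C(36, 19) = 8597496600. Through P₁: C(19, 5)·C(17, 14) = 7907040. Through P₂: C(27, 11)·C(9, 8) = 117341055. Since P₁ is strictly southwest of P₂, a monotone path through both must visit P₁ then P₂; paths through both = C(19, 5)·C(8, 6)·C(9, 8) = 2930256. Avoid both = 8597496600 − 7907040 − 117341055 + 2930256 = 8475178761.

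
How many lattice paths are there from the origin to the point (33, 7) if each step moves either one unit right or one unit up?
Number of paths = 18643560

A monotone lattice path from (0, 0) to (33, 7) consists of 33 east steps and 7 north steps in some order, so it is determined by which 33 of the 40 steps are east. The count is C(40, 33) = 18643560.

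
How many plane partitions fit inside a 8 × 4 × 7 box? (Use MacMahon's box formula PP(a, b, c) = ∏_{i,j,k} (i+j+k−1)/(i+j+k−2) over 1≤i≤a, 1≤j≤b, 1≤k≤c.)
PP(8, 4, 7) = 1318349483880

Evaluate the triple product over i = 1..8, j = 1..4, k = 1..7. The factors are (2/1) · (3/2) · (4/3) · (5/4) · (6/5) · (7/6) · (8/7) · (3/2) · … (224 factors total). The numerators and denominators telescope so the product is an integer; carrying out the multiplication exactly gives PP(8, 4, 7) = 1318349483880.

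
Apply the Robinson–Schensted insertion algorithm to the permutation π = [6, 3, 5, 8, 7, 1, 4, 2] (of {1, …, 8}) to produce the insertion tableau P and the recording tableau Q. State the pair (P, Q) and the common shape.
P = [1, 2, 7] / [3, 4] / [5, 8] / [6];  Q = [1, 3, 4] / [2, 5] / [6, 7] / [8];  common shape = (3, 2, 2, 1)

Row-insert the values π_1, π_2, … into P one at a time, bumping the leftmost entry strictly greater than the inserted value down to the next row. The recording tableau Q records, in position (i, j), the step at which that cell was added to P.
  Insert 6 (step 1): P = [6];  Q = [1]
  Insert 3 (step 2): P = [3] / [6];  Q = [1] / [2]
  Insert 5 (step 3): P = [3, 5] / [6];  Q = [1, 3] / [2]
  Insert 8 (step 4): P = [3, 5, 8] / [6];  Q = [1, 3, 4] / [2]
  Insert 7 (step 5): P = [3, 5, 7] / [6, 8];  Q = [1, 3, 4] / [2, 5]
  Insert 1 (step 6): P = [1, 5, 7] / [3, 8] / [6];  Q = [1, 3, 4] / [2, 5] / [6]
  Insert 4 (step 7): P = [1, 4, 7] / [3, 5] / [6, 8];  Q = [1, 3, 4] / [2, 5] / [6, 7]
  Insert 2 (step 8): P = [1, 2, 7] / [3, 4] / [5, 8] / [6];  Q = [1, 3, 4] / [2, 5] / [6, 7] / [8]
Final shape: (3, 2, 2, 1).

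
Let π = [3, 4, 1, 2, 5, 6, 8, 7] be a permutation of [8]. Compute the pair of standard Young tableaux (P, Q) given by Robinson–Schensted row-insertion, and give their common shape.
P = [1, 2, 5, 6, 7] / [3, 4, 8];  Q = [1, 2, 5, 6, 7] / [3, 4, 8];  common shape = (5, 3)

Row-insert the values π_1, π_2, … into P one at a time, bumping the leftmost entry strictly greater than the inserted value down to the next row. The recording tableau Q records, in position (i, j), the step at which that cell was added to P.
  Insert 3 (step 1): P = [3];  Q = [1]
  Insert 4 (step 2): P = [3, 4];  Q = [1, 2]
  Insert 1 (step 3): P = [1, 4] / [3];  Q = [1, 2] / [3]
  Insert 2 (step 4): P = [1, 2] / [3, 4];  Q = [1, 2] / [3, 4]
  Insert 5 (step 5): P = [1, 2, 5] / [3, 4];  Q = [1, 2, 5] / [3, 4]
  Insert 6 (step 6): P = [1, 2, 5, 6] / [3, 4];  Q = [1, 2, 5, 6] / [3, 4]
  Insert 8 (step 7): P = [1, 2, 5, 6, 8] / [3, 4];  Q = [1, 2, 5, 6, 7] / [3, 4]
  Insert 7 (step 8): P = [1, 2, 5, 6, 7] / [3, 4, 8];  Q = [1, 2, 5, 6, 7] / [3, 4, 8]
Final shape: (5, 3).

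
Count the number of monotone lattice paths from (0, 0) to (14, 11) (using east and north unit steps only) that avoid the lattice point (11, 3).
Number of paths = 4397340

Total paths from (0, 0) to (14, 11): C(25, 14) = 4457400. Paths through (11, 3): (paths (0, 0) → (11, 3)) × (paths (11, 3) → (14, 11)) = C(14, 11) · C(11, 3) = 364 · 165 = 60060. Avoidance count = 4457400 − 60060 = 4397340.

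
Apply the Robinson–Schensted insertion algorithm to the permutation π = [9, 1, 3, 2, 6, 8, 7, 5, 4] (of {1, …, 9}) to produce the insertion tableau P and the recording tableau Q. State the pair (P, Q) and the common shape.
P = [1, 2, 4, 7] / [3, 5] / [6] / [8] / [9];  Q = [1, 3, 5, 6] / [2, 7] / [4] / [8] / [9];  common shape = (4, 2, 1, 1, 1)

Row-insert the values π_1, π_2, … into P one at a time, bumping the leftmost entry strictly greater than the inserted value down to the next row. The recording tableau Q records, in position (i, j), the step at which that cell was added to P.
  Insert 9 (step 1): P = [9];  Q = [1]
  Insert 1 (step 2): P = [1] / [9];  Q = [1] / [2]
  Insert 3 (step 3): P = [1, 3] / [9];  Q = [1, 3] / [2]
  Insert 2 (step 4): P = [1, 2] / [3] / [9];  Q = [1, 3] / [2] / [4]
  Insert 6 (step 5): P = [1, 2, 6] / [3] / [9];  Q = [1, 3, 5] / [2] / [4]
  Insert 8 (step 6): P = [1, 2, 6, 8] / [3] / [9];  Q = [1, 3, 5, 6] / [2] / [4]
  Insert 7 (step 7): P = [1, 2, 6, 7] / [3, 8] / [9];  Q = [1, 3, 5, 6] / [2, 7] / [4]
  Insert 5 (step 8): P = [1, 2, 5, 7] / [3, 6] / [8] / [9];  Q = [1, 3, 5, 6] / [2, 7] / [4] / [8]
  Insert 4 (step 9): P = [1, 2, 4, 7] / [3, 5] / [6] / [8] / [9];  Q = [1, 3, 5, 6] / [2, 7] / [4] / [8] / [9]
Final shape: (4, 2, 1, 1, 1).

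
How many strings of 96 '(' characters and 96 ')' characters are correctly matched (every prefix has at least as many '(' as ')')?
C_96 = 3721443204405954385563870541379246659709506697378694300

These balanced parentheses are counted by the Catalan number C_n = (1/(n + 1)) · C(2n, n). For n = 96: C_96 = (1/97) · C(192, 96) = 360979990827377575399695442513786925991822149645733347100/97 = 3721443204405954385563870541379246659709506697378694300.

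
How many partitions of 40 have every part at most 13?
p(40, parts ≤ 13) = 25971

Use the recurrence p(n, m) = p(n, m−1) + p(n−m, m): either the largest part is < m (count p(n, m−1)) or the largest part is exactly m (remove one copy of m, count p(n−m, m)). With p(0, ·) = 1 this gives p(40, parts ≤ 13) = 25971. (By conjugating Young diagrams, this also counts partitions of 40 into at most 13 parts.)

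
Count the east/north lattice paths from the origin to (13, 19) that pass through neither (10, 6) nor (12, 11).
Number of paths = 332233930

Inclusion–exclusion. Total paths: C(32, 13) = 347373600. Through P₁: C(16, 10)·C(16, 3) = 4484480. Through P₂: C(23, 12)·C(9, 1) = 12168702. Since P₁ is strictly southwest of P₂, a monotone path through both must visit P₁ then P₂; paths through both = C(16, 10)·C(7, 2)·C(9, 1) = 1513512. Avoid both = 347373600 − 4484480 − 12168702 + 1513512 = 332233930.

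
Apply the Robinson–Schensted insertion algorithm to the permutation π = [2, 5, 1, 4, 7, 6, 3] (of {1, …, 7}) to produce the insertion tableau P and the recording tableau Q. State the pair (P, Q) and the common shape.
P = [1, 3, 6] / [2, 4, 7] / [5];  Q = [1, 2, 5] / [3, 4, 6] / [7];  common shape = (3, 3, 1)

Row-insert the values π_1, π_2, … into P one at a time, bumping the leftmost entry strictly greater than the inserted value down to the next row. The recording tableau Q records, in position (i, j), the step at which that cell was added to P.
  Insert 2 (step 1): P = [2];  Q = [1]
  Insert 5 (step 2): P = [2, 5];  Q = [1, 2]
  Insert 1 (step 3): P = [1, 5] / [2];  Q = [1, 2] / [3]
  Insert 4 (step 4): P = [1, 4] / [2, 5];  Q = [1, 2] / [3, 4]
  Insert 7 (step 5): P = [1, 4, 7] / [2, 5];  Q = [1, 2, 5] / [3, 4]
  Insert 6 (step 6): P = [1, 4, 6] / [2, 5, 7];  Q = [1, 2, 5] / [3, 4, 6]
  Insert 3 (step 7): P = [1, 3, 6] / [2, 4, 7] / [5];  Q = [1, 2, 5] / [3, 4, 6] / [7]
Final shape: (3, 3, 1).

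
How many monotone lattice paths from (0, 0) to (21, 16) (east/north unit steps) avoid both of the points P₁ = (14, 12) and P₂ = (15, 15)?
Number of paths = 8873326630

Inclusion–exclusion. Total paths: C(37, 21) = 12875774670. Through P₁: C(26, 14)·C(11, 7) = 3187041000. Through P₂: C(30, 15)·C(7, 6) = 1085822640. Since P₁ is strictly southwest of P₂, a monotone path through both must visit P₁ then P₂; paths through both = C(26, 14)·C(4, 1)·C(7, 6) = 270415600. Avoid both = 12875774670 − 3187041000 − 1085822640 + 270415600 = 8873326630.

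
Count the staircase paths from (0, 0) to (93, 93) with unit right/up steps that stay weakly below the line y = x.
C_93 = 60960876535340415751462563580829648891969728907438000

These NE paths below the diagonal are counted by the Catalan number C_n = (1/(n + 1)) · C(2n, n). For n = 93: C_93 = (1/94) · C(186, 93) = 5730322394321999080637480976597986995845154517299172000/94 = 60960876535340415751462563580829648891969728907438000.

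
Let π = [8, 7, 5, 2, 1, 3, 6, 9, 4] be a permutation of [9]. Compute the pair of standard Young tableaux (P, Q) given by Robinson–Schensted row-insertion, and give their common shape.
P = [1, 3, 4, 9] / [2, 6] / [5] / [7] / [8];  Q = [1, 6, 7, 8] / [2, 9] / [3] / [4] / [5];  common shape = (4, 2, 1, 1, 1)

Row-insert the values π_1, π_2, … into P one at a time, bumping the leftmost entry strictly greater than the inserted value down to the next row. The recording tableau Q records, in position (i, j), the step at which that cell was added to P.
  Insert 8 (step 1): P = [8];  Q = [1]
  Insert 7 (step 2): P = [7] / [8];  Q = [1] / [2]
  Insert 5 (step 3): P = [5] / [7] / [8];  Q = [1] / [2] / [3]
  Insert 2 (step 4): P = [2] / [5] / [7] / [8];  Q = [1] / [2] / [3] / [4]
  Insert 1 (step 5): P = [1] / [2] / [5] / [7] / [8];  Q = [1] / [2] / [3] / [4] / [5]
  Insert 3 (step 6): P = [1, 3] / [2] / [5] / [7] / [8];  Q = [1, 6] / [2] / [3] / [4] / [5]
  Insert 6 (step 7): P = [1, 3, 6] / [2] / [5] / [7] / [8];  Q = [1, 6, 7] / [2] / [3] / [4] / [5]
  Insert 9 (step 8): P = [1, 3, 6, 9] / [2] / [5] / [7] / [8];  Q = [1, 6, 7, 8] / [2] / [3] / [4] / [5]
  Insert 4 (step 9): P = [1, 3, 4, 9] / [2, 6] / [5] / [7] / [8];  Q = [1, 6, 7, 8] / [2, 9] / [3] / [4] / [5]
Final shape: (4, 2, 1, 1, 1).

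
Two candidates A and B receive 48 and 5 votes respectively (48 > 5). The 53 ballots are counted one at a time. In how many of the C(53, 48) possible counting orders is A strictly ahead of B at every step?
Strict-lead orderings = 2328235

Total orderings of the 53 votes with 48 for A: C(53, 48) = 2869685. By the Bertrand ballot formula (Cycle Lemma / reflection principle), the number of orderings in which A is strictly ahead of B throughout is (p − q)/(p + q) · C(p + q, p) = (48 − 5)/(48 + 5) · 2869685 = 2328235.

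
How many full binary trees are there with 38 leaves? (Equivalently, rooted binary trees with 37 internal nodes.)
C_37 = 45950804324621742364

These full binary trees are counted by the Catalan number C_n = (1/(n + 1)) · C(2n, n). For n = 37: C_37 = (1/38) · C(74, 37) = 1746130564335626209832/38 = 45950804324621742364.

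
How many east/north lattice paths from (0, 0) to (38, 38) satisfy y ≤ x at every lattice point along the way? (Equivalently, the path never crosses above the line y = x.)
Number of paths = 176733862787006701400

By the reflection principle (André's argument), the number of monotone paths to (38, 38) with n ≤ m that never go above y = x is C(76, 38) − C(76, 39) = 6892620648693261354600 − 6715886785906254653200 = 176733862787006701400.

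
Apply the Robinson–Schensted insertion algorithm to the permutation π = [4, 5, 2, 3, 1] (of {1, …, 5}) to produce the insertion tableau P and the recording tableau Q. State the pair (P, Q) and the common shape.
P = [1, 3] / [2, 5] / [4];  Q = [1, 2] / [3, 4] / [5];  common shape = (2, 2, 1)

Row-insert the values π_1, π_2, … into P one at a time, bumping the leftmost entry strictly greater than the inserted value down to the next row. The recording tableau Q records, in position (i, j), the step at which that cell was added to P.
  Insert 4 (step 1): P = [4];  Q = [1]
  Insert 5 (step 2): P = [4, 5];  Q = [1, 2]
  Insert 2 (step 3): P = [2, 5] / [4];  Q = [1, 2] / [3]
  Insert 3 (step 4): P = [2, 3] / [4, 5];  Q = [1, 2] / [3, 4]
  Insert 1 (step 5): P = [1, 3] / [2, 5] / [4];  Q = [1, 2] / [3, 4] / [5]
Final shape: (2, 2, 1).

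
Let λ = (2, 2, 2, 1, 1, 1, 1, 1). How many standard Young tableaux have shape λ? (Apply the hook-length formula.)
# SYT of shape (2, 2, 2, 1, 1, 1, 1, 1) = 110

Hook-length formula: f^λ = n! / Π hook(c), product over all cells c of the Young diagram. For λ = (2, 2, 2, 1, 1, 1, 1, 1), n = 11 boxes. Hook lengths by row (left-to-right, top-to-bottom): [9, 3]; [8, 2]; [7, 1]; [5]; [4]; [3]; [2]; [1]. Product of hooks = 362880. So f^λ = 11! / 362880 = 39916800 / 362880 = 110.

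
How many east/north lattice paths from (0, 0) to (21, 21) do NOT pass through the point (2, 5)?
Number of paths = 452999366490

Total paths from (0, 0) to (21, 21): C(42, 21) = 538257874440. Paths through (2, 5): (paths (0, 0) → (2, 5)) × (paths (2, 5) → (21, 21)) = C(7, 2) · C(35, 19) = 21 · 4059928950 = 85258507950. Avoidance count = 538257874440 − 85258507950 = 452999366490.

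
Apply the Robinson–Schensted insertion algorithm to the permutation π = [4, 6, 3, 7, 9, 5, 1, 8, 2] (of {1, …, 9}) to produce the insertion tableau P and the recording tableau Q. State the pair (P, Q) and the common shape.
P = [1, 2, 7, 8] / [3, 5, 9] / [4, 6];  Q = [1, 2, 4, 5] / [3, 6, 8] / [7, 9];  common shape = (4, 3, 2)

Row-insert the values π_1, π_2, … into P one at a time, bumping the leftmost entry strictly greater than the inserted value down to the next row. The recording tableau Q records, in position (i, j), the step at which that cell was added to P.
  Insert 4 (step 1): P = [4];  Q = [1]
  Insert 6 (step 2): P = [4, 6];  Q = [1, 2]
  Insert 3 (step 3): P = [3, 6] / [4];  Q = [1, 2] / [3]
  Insert 7 (step 4): P = [3, 6, 7] / [4];  Q = [1, 2, 4] / [3]
  Insert 9 (step 5): P = [3, 6, 7, 9] / [4];  Q = [1, 2, 4, 5] / [3]
  Insert 5 (step 6): P = [3, 5, 7, 9] / [4, 6];  Q = [1, 2, 4, 5] / [3, 6]
  Insert 1 (step 7): P = [1, 5, 7, 9] / [3, 6] / [4];  Q = [1, 2, 4, 5] / [3, 6] / [7]
  Insert 8 (step 8): P = [1, 5, 7, 8] / [3, 6, 9] / [4];  Q = [1, 2, 4, 5] / [3, 6, 8] / [7]
  Insert 2 (step 9): P = [1, 2, 7, 8] / [3, 5, 9] / [4, 6];  Q = [1, 2, 4, 5] / [3, 6, 8] / [7, 9]
Final shape: (4, 3, 2).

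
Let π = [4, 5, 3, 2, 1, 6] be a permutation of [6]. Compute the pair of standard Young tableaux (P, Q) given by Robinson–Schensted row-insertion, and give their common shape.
P = [1, 5, 6] / [2] / [3] / [4];  Q = [1, 2, 6] / [3] / [4] / [5];  common shape = (3, 1, 1, 1)

Row-insert the values π_1, π_2, … into P one at a time, bumping the leftmost entry strictly greater than the inserted value down to the next row. The recording tableau Q records, in position (i, j), the step at which that cell was added to P.
  Insert 4 (step 1): P = [4];  Q = [1]
  Insert 5 (step 2): P = [4, 5];  Q = [1, 2]
  Insert 3 (step 3): P = [3, 5] / [4];  Q = [1, 2] / [3]
  Insert 2 (step 4): P = [2, 5] / [3] / [4];  Q = [1, 2] / [3] / [4]
  Insert 1 (step 5): P = [1, 5] / [2] / [3] / [4];  Q = [1, 2] / [3] / [4] / [5]
  Insert 6 (step 6): P = [1, 5, 6] / [2] / [3] / [4];  Q = [1, 2, 6] / [3] / [4] / [5]
Final shape: (3, 1, 1, 1).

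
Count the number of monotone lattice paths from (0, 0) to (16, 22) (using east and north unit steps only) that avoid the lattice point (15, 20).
Number of paths = 12496144950

Total paths from (0, 0) to (16, 22): C(38, 16) = 22239974430. Paths through (15, 20): (paths (0, 0) → (15, 20)) × (paths (15, 20) → (16, 22)) = C(35, 15) · C(3, 1) = 3247943160 · 3 = 9743829480. Avoidance count = 22239974430 − 9743829480 = 12496144950.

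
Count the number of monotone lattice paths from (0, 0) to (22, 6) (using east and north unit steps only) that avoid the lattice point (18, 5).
Number of paths = 208495

Total paths from (0, 0) to (22, 6): C(28, 22) = 376740. Paths through (18, 5): (paths (0, 0) → (18, 5)) × (paths (18, 5) → (22, 6)) = C(23, 18) · C(5, 4) = 33649 · 5 = 168245. Avoidance count = 376740 − 168245 = 208495.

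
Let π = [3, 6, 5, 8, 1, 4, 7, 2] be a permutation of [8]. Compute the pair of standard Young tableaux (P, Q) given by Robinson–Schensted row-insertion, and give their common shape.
P = [1, 2, 7] / [3, 4, 8] / [5] / [6];  Q = [1, 2, 4] / [3, 6, 7] / [5] / [8];  common shape = (3, 3, 1, 1)

Row-insert the values π_1, π_2, … into P one at a time, bumping the leftmost entry strictly greater than the inserted value down to the next row. The recording tableau Q records, in position (i, j), the step at which that cell was added to P.
  Insert 3 (step 1): P = [3];  Q = [1]
  Insert 6 (step 2): P = [3, 6];  Q = [1, 2]
  Insert 5 (step 3): P = [3, 5] / [6];  Q = [1, 2] / [3]
  Insert 8 (step 4): P = [3, 5, 8] / [6];  Q = [1, 2, 4] / [3]
  Insert 1 (step 5): P = [1, 5, 8] / [3] / [6];  Q = [1, 2, 4] / [3] / [5]
  Insert 4 (step 6): P = [1, 4, 8] / [3, 5] / [6];  Q = [1, 2, 4] / [3, 6] / [5]
  Insert 7 (step 7): P = [1, 4, 7] / [3, 5, 8] / [6];  Q = [1, 2, 4] / [3, 6, 7] / [5]
  Insert 2 (step 8): P = [1, 2, 7] / [3, 4, 8] / [5] / [6];  Q = [1, 2, 4] / [3, 6, 7] / [5] / [8]
Final shape: (3, 3, 1, 1).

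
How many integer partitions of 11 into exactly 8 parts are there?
p(11, 8 parts) = 3

Partitions of n into exactly k parts ↔ partitions of n − k into at most k parts (subtract 1 from each part). For n = 11, k = 8, the partitions are: 4+1+1+1+1+1+1+1, 3+2+1+1+1+1+1+1, 2+2+2+1+1+1+1+1. Count = 3.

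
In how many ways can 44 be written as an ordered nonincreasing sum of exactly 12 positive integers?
p(44, 12 parts) = 6290

Partitions of n into exactly k parts are in bijection with partitions of n − k into at most k parts (subtract 1 from each part). So p(44, exactly 12) = p(32, parts ≤ 12). Computing via the recurrence p(m, j) = p(m, j−1) + p(m−j, j) gives 6290.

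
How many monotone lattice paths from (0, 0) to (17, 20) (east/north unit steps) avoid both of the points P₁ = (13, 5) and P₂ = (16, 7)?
Number of paths = 15869926464

Inclusion–exclusion. Total paths: C(37, 17) = 15905368710. Through P₁: C(18, 13)·C(19, 4) = 33209568. Through P₂: C(23, 16)·C(14, 1) = 3432198. Since P₁ is strictly southwest of P₂, a monotone path through both must visit P₁ then P₂; paths through both = C(18, 13)·C(5, 3)·C(14, 1) = 1199520. Avoid both = 15905368710 − 33209568 − 3432198 + 1199520 = 15869926464.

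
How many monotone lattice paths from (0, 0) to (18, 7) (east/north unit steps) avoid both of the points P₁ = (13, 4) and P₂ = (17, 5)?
Number of paths = 304118

Inclusion–exclusion. Total paths: C(25, 18) = 480700. Through P₁: C(17, 13)·C(8, 5) = 133280. Through P₂: C(22, 17)·C(3, 1) = 79002. Since P₁ is strictly southwest of P₂, a monotone path through both must visit P₁ then P₂; paths through both = C(17, 13)·C(5, 4)·C(3, 1) = 35700. Avoid both = 480700 − 133280 − 79002 + 35700 = 304118.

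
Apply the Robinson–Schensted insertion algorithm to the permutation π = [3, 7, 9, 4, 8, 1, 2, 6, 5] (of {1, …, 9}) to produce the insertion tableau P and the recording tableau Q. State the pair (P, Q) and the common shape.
P = [1, 2, 5] / [3, 4, 6] / [7, 8] / [9];  Q = [1, 2, 3] / [4, 5, 8] / [6, 7] / [9];  common shape = (3, 3, 2, 1)

Row-insert the values π_1, π_2, … into P one at a time, bumping the leftmost entry strictly greater than the inserted value down to the next row. The recording tableau Q records, in position (i, j), the step at which that cell was added to P.
  Insert 3 (step 1): P = [3];  Q = [1]
  Insert 7 (step 2): P = [3, 7];  Q = [1, 2]
  Insert 9 (step 3): P = [3, 7, 9];  Q = [1, 2, 3]
  Insert 4 (step 4): P = [3, 4, 9] / [7];  Q = [1, 2, 3] / [4]
  Insert 8 (step 5): P = [3, 4, 8] / [7, 9];  Q = [1, 2, 3] / [4, 5]
  Insert 1 (step 6): P = [1, 4, 8] / [3, 9] / [7];  Q = [1, 2, 3] / [4, 5] / [6]
  Insert 2 (step 7): P = [1, 2, 8] / [3, 4] / [7, 9];  Q = [1, 2, 3] / [4, 5] / [6, 7]
  Insert 6 (step 8): P = [1, 2, 6] / [3, 4, 8] / [7, 9];  Q = [1, 2, 3] / [4, 5, 8] / [6, 7]
  Insert 5 (step 9): P = [1, 2, 5] / [3, 4, 6] / [7, 8] / [9];  Q = [1, 2, 3] / [4, 5, 8] / [6, 7] / [9]
Final shape: (3, 3, 2, 1).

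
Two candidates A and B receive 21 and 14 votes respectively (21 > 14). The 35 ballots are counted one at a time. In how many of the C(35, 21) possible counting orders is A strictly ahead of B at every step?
Strict-lead orderings = 463991880

Total orderings of the 35 votes with 21 for A: C(35, 21) = 2319959400. By the Bertrand ballot formula (Cycle Lemma / reflection principle), the number of orderings in which A is strictly ahead of B throughout is (p − q)/(p + q) · C(p + q, p) = (21 − 14)/(21 + 14) · 2319959400 = 463991880.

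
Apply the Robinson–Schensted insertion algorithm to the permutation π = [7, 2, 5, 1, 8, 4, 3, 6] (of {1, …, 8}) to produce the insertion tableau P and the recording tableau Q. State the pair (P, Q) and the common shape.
P = [1, 3, 6] / [2, 4, 8] / [5] / [7];  Q = [1, 3, 5] / [2, 6, 8] / [4] / [7];  common shape = (3, 3, 1, 1)

Row-insert the values π_1, π_2, … into P one at a time, bumping the leftmost entry strictly greater than the inserted value down to the next row. The recording tableau Q records, in position (i, j), the step at which that cell was added to P.
  Insert 7 (step 1): P = [7];  Q = [1]
  Insert 2 (step 2): P = [2] / [7];  Q = [1] / [2]
  Insert 5 (step 3): P = [2, 5] / [7];  Q = [1, 3] / [2]
  Insert 1 (step 4): P = [1, 5] / [2] / [7];  Q = [1, 3] / [2] / [4]
  Insert 8 (step 5): P = [1, 5, 8] / [2] / [7];  Q = [1, 3, 5] / [2] / [4]
  Insert 4 (step 6): P = [1, 4, 8] / [2, 5] / [7];  Q = [1, 3, 5] / [2, 6] / [4]
  Insert 3 (step 7): P = [1, 3, 8] / [2, 4] / [5] / [7];  Q = [1, 3, 5] / [2, 6] / [4] / [7]
  Insert 6 (step 8): P = [1, 3, 6] / [2, 4, 8] / [5] / [7];  Q = [1, 3, 5] / [2, 6, 8] / [4] / [7]
Final shape: (3, 3, 1, 1).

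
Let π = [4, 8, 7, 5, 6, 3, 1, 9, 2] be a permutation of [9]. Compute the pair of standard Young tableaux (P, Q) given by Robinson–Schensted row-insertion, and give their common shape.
P = [1, 2, 6, 9] / [3, 5] / [4] / [7] / [8];  Q = [1, 2, 5, 8] / [3, 9] / [4] / [6] / [7];  common shape = (4, 2, 1, 1, 1)

Row-insert the values π_1, π_2, … into P one at a time, bumping the leftmost entry strictly greater than the inserted value down to the next row. The recording tableau Q records, in position (i, j), the step at which that cell was added to P.
  Insert 4 (step 1): P = [4];  Q = [1]
  Insert 8 (step 2): P = [4, 8];  Q = [1, 2]
  Insert 7 (step 3): P = [4, 7] / [8];  Q = [1, 2] / [3]
  Insert 5 (step 4): P = [4, 5] / [7] / [8];  Q = [1, 2] / [3] / [4]
  Insert 6 (step 5): P = [4, 5, 6] / [7] / [8];  Q = [1, 2, 5] / [3] / [4]
  Insert 3 (step 6): P = [3, 5, 6] / [4] / [7] / [8];  Q = [1, 2, 5] / [3] / [4] / [6]
  Insert 1 (step 7): P = [1, 5, 6] / [3] / [4] / [7] / [8];  Q = [1, 2, 5] / [3] / [4] / [6] / [7]
  Insert 9 (step 8): P = [1, 5, 6, 9] / [3] / [4] / [7] / [8];  Q = [1, 2, 5, 8] / [3] / [4] / [6] / [7]
  Insert 2 (step 9): P = [1, 2, 6, 9] / [3, 5] / [4] / [7] / [8];  Q = [1, 2, 5, 8] / [3, 9] / [4] / [6] / [7]
Final shape: (4, 2, 1, 1, 1).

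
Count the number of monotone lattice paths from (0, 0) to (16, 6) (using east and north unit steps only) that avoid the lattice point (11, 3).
Number of paths = 54229

Total paths from (0, 0) to (16, 6): C(22, 16) = 74613. Paths through (11, 3): (paths (0, 0) → (11, 3)) × (paths (11, 3) → (16, 6)) = C(14, 11) · C(8, 5) = 364 · 56 = 20384. Avoidance count = 74613 − 20384 = 54229.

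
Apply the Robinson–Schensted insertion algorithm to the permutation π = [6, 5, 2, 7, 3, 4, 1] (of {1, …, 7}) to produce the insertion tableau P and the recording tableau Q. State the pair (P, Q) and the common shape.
P = [1, 3, 4] / [2, 7] / [5] / [6];  Q = [1, 4, 6] / [2, 5] / [3] / [7];  common shape = (3, 2, 1, 1)

Row-insert the values π_1, π_2, … into P one at a time, bumping the leftmost entry strictly greater than the inserted value down to the next row. The recording tableau Q records, in position (i, j), the step at which that cell was added to P.
  Insert 6 (step 1): P = [6];  Q = [1]
  Insert 5 (step 2): P = [5] / [6];  Q = [1] / [2]
  Insert 2 (step 3): P = [2] / [5] / [6];  Q = [1] / [2] / [3]
  Insert 7 (step 4): P = [2, 7] / [5] / [6];  Q = [1, 4] / [2] / [3]
  Insert 3 (step 5): P = [2, 3] / [5, 7] / [6];  Q = [1, 4] / [2, 5] / [3]
  Insert 4 (step 6): P = [2, 3, 4] / [5, 7] / [6];  Q = [1, 4, 6] / [2, 5] / [3]
  Insert 1 (step 7): P = [1, 3, 4] / [2, 7] / [5] / [6];  Q = [1, 4, 6] / [2, 5] / [3] / [7]
Final shape: (3, 2, 1, 1).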